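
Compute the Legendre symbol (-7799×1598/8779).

By multiplicativity, (-7799·1598/8779) = (-7799/8779)·(1598/8779).
First factor (-7799/8779):
(-7799/8779)
  = -(7799/8779)    [8779 ≡ 3 mod 4 ⇒ (-1/8779) = -1]
  = (8779/7799)    [QR: both ≡ 3 mod 4, sign flips]
  = (980/7799)    [8779 ≡ 980 mod 7799]
  = (245/7799)    [7799 ≡ 7 mod 8 ⇒ (2/7799)^2 = +1]
  = (7799/245)    [QR: 245 ≡ 1 mod 4, sign kept]
  = (204/245)    [7799 ≡ 204 mod 245]
  = (51/245)    [245 ≡ 5 mod 8 ⇒ (2/245)^2 = +1]
  = (245/51)    [QR: 245 ≡ 1 mod 4, sign kept]
  = (41/51)    [245 ≡ 41 mod 51]
  = (51/41)    [QR: 41 ≡ 1 mod 4, sign kept]
  = (10/41)    [51 ≡ 10 mod 41]
  = (5/41)    [41 ≡ 1 mod 8 ⇒ (2/41) = +1]
  = (41/5)    [QR: 5 ≡ 1 mod 4, sign kept]
  = (1/5)    [41 ≡ 1 mod 5]
  = 1    [(1/5) = 1]
Second factor (1598/8779):
(1598/8779)
  = -(799/8779)    [8779 ≡ 3 mod 8 ⇒ (2/8779) = -1]
  = (8779/799)    [QR: both ≡ 3 mod 4, sign flips]
  = (789/799)    [8779 ≡ 789 mod 799]
  = (799/789)    [QR: 789 ≡ 1 mod 4, sign kept]
  = (10/789)    [799 ≡ 10 mod 789]
  = -(5/789)    [789 ≡ 5 mod 8 ⇒ (2/789) = -1]
  = -(789/5)    [QR: 5 ≡ 1 mod 4, sign kept]
  = -(4/5)    [789 ≡ 4 mod 5]
  = -(1/5)    [5 ≡ 5 mod 8 ⇒ (2/5)^2 = +1]
  = -1    [(1/5) = 1]
Product: (1)·(-1) = -1.

-1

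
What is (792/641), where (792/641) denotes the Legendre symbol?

(792/641)
  = (151/641)    [792 ≡ 151 mod 641]
  = (641/151)    [QR: 641 ≡ 1 mod 4, sign kept]
  = (37/151)    [641 ≡ 37 mod 151]
  = (151/37)    [QR: 37 ≡ 1 mod 4, sign kept]
  = (3/37)    [151 ≡ 3 mod 37]
  = (37/3)    [QR: 37 ≡ 1 mod 4, sign kept]
  = (1/3)    [37 ≡ 1 mod 3]
  = 1    [(1/3) = 1]

1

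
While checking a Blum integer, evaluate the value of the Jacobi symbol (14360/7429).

1

Reduce the numerator: 14360 ≡ 6931 (mod 7429), so (14360/7429) = (6931/7429).
7429 ≡ 1 (mod 4), so quadratic reciprocity gives (6931/7429) = (7429/6931). Reduce: 7429 ≡ 498 (mod 6931). Now have (498/6931).
Factor out 2: 498 = 2·249. Since 6931 ≡ 3 (mod 8), (2/6931) = -1. Now have -(249/6931).
249 ≡ 1 (mod 4), so quadratic reciprocity gives (249/6931) = (6931/249). Reduce: 6931 ≡ 208 (mod 249). Now have -(208/249).
Factor out 2: 208 = 2^4·13. Since 249 ≡ 1 (mod 8), (2/249) = +1, and (2/249)^4 = +1. Now have -(13/249).
13 ≡ 1 (mod 4), so quadratic reciprocity gives (13/249) = (249/13). Reduce: 249 ≡ 2 (mod 13). Now have -(2/13).
Factor out 2: 2 = 2. Since 13 ≡ 5 (mod 8), (2/13) = -1. Now have (1/13).
(1/13) = 1. Collecting the sign factors: 1.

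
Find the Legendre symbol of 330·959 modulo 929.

1

By multiplicativity, (330·959 / 929) = (330 / 929)·(959 / 929).
First factor (330 / 929):
Factor out 2: 330 = 2·165. Since 929 ≡ 1 (mod 8), (2 / 929) = +1. Now have (165 / 929).
165 ≡ 1 (mod 4), so quadratic reciprocity gives (165 / 929) = (929 / 165). Reduce: 929 ≡ 104 (mod 165). Now have (104 / 165).
Factor out 2: 104 = 2^3·13. Since 165 ≡ 5 (mod 8), (2 / 165) = -1, and (2 / 165)^3 = -1. Now have -(13 / 165).
13 ≡ 1 (mod 4), so quadratic reciprocity gives (13 / 165) = (165 / 13). Reduce: 165 ≡ 9 (mod 13). Now have -(9 / 13).
9 ≡ 1 (mod 4), so quadratic reciprocity gives (9 / 13) = (13 / 9). Reduce: 13 ≡ 4 (mod 9). Now have -(4 / 9).
Factor out 2: 4 = 2^2. Since 9 ≡ 1 (mod 8), (2 / 9) = +1, and (2 / 9)^2 = +1. Now have -(1 / 9).
(1 / 9) = 1. Collecting the sign factors: -1.
Second factor (959 / 929):
Reduce the numerator: 959 ≡ 30 (mod 929), so (959 / 929) = (30 / 929).
Factor out 2: 30 = 2·15. Since 929 ≡ 1 (mod 8), (2 / 929) = +1. Now have (15 / 929).
929 ≡ 1 (mod 4), so quadratic reciprocity gives (15 / 929) = (929 / 15). Reduce: 929 ≡ 14 (mod 15). Now have (14 / 15).
Factor out 2: 14 = 2·7. Since 15 ≡ 7 (mod 8), (2 / 15) = +1. Now have (7 / 15).
Both 7 ≡ 3 and 15 ≡ 3 (mod 4), so reciprocity gives (7 / 15) = -(15 / 7). Reduce: 15 ≡ 1 (mod 7). Now have -(1 / 7).
(1 / 7) = 1. Collecting the sign factors: -1.
Product: (-1)·(-1) = 1.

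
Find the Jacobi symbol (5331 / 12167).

Both 5331 ≡ 3 and 12167 ≡ 3 (mod 4), so reciprocity gives (5331 / 12167) = -(12167 / 5331). Reduce: 12167 ≡ 1505 (mod 5331). Now have -(1505 / 5331).
1505 ≡ 1 (mod 4), so quadratic reciprocity gives (1505 / 5331) = (5331 / 1505). Reduce: 5331 ≡ 816 (mod 1505). Now have -(816 / 1505).
Factor out 2: 816 = 2^4·51. Since 1505 ≡ 1 (mod 8), (2 / 1505) = +1, and (2 / 1505)^4 = +1. Now have -(51 / 1505).
1505 ≡ 1 (mod 4), so quadratic reciprocity gives (51 / 1505) = (1505 / 51). Reduce: 1505 ≡ 26 (mod 51). Now have -(26 / 51).
Factor out 2: 26 = 2·13. Since 51 ≡ 3 (mod 8), (2 / 51) = -1. Now have (13 / 51).
13 ≡ 1 (mod 4), so quadratic reciprocity gives (13 / 51) = (51 / 13). Reduce: 51 ≡ 12 (mod 13). Now have (12 / 13).
Factor out 2: 12 = 2^2·3. Since 13 ≡ 5 (mod 8), (2 / 13) = -1, and (2 / 13)^2 = +1. Now have (3 / 13).
13 ≡ 1 (mod 4), so quadratic reciprocity gives (3 / 13) = (13 / 3). Reduce: 13 ≡ 1 (mod 3). Now have (1 / 3).
(1 / 3) = 1. Collecting the sign factors: 1.

1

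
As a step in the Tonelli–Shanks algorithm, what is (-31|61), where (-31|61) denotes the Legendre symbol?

-1

Reduce the numerator: -31 ≡ 30 (mod 61), so (-31|61) = (30|61).
Factor out 2: 30 = 2·15. Since 61 ≡ 5 (mod 8), (2|61) = -1. Now have -(15|61).
61 ≡ 1 (mod 4), so quadratic reciprocity gives (15|61) = (61|15). Reduce: 61 ≡ 1 (mod 15). Now have -(1|15).
(1|15) = 1. Collecting the sign factors: -1.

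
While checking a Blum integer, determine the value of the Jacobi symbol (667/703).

(667/703)
  = -(703/667)    [QR: both ≡ 3 mod 4, sign flips]
  = -(36/667)    [703 ≡ 36 mod 667]
  = -(9/667)    [667 ≡ 3 mod 8 ⇒ (2/667)^2 = +1]
  = -(667/9)    [QR: 9 ≡ 1 mod 4, sign kept]
  = -(1/9)    [667 ≡ 1 mod 9]
  = -1    [(1/9) = 1]

-1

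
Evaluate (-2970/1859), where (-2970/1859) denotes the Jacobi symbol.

(-2970/1859)
  = (748/1859)    [-2970 ≡ 748 mod 1859]
  = (187/1859)    [1859 ≡ 3 mod 8 ⇒ (2/1859)^2 = +1]
  = -(1859/187)    [QR: both ≡ 3 mod 4, sign flips]
  = -(176/187)    [1859 ≡ 176 mod 187]
  = -(11/187)    [187 ≡ 3 mod 8 ⇒ (2/187)^4 = +1]
  = (187/11)    [QR: both ≡ 3 mod 4, sign flips]
  = (0/11)    [187 ≡ 0 mod 11]
  = 0    [numerator 0, gcd > 1]

0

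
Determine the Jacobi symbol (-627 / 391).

-1

(-627 / 391)
  = (155 / 391)    [-627 ≡ 155 mod 391]
  = -(391 / 155)    [QR: both ≡ 3 mod 4, sign flips]
  = -(81 / 155)    [391 ≡ 81 mod 155]
  = -(155 / 81)    [QR: 81 ≡ 1 mod 4, sign kept]
  = -(74 / 81)    [155 ≡ 74 mod 81]
  = -(37 / 81)    [81 ≡ 1 mod 8 ⇒ (2 / 81) = +1]
  = -(81 / 37)    [QR: 37 ≡ 1 mod 4, sign kept]
  = -(7 / 37)    [81 ≡ 7 mod 37]
  = -(37 / 7)    [QR: 37 ≡ 1 mod 4, sign kept]
  = -(2 / 7)    [37 ≡ 2 mod 7]
  = -(1 / 7)    [7 ≡ 7 mod 8 ⇒ (2 / 7) = +1]
  = -1    [(1 / 7) = 1]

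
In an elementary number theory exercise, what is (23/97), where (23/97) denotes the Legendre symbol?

-1

97 ≡ 1 (mod 4), so quadratic reciprocity gives (23/97) = (97/23). Reduce: 97 ≡ 5 (mod 23). Now have (5/23).
5 ≡ 1 (mod 4), so quadratic reciprocity gives (5/23) = (23/5). Reduce: 23 ≡ 3 (mod 5). Now have (3/5).
5 ≡ 1 (mod 4), so quadratic reciprocity gives (3/5) = (5/3). Reduce: 5 ≡ 2 (mod 3). Now have (2/3).
Factor out 2: 2 = 2. Since 3 ≡ 3 (mod 8), (2/3) = -1. Now have -(1/3).
(1/3) = 1. Collecting the sign factors: -1.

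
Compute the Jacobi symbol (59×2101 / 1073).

By multiplicativity, (59·2101 / 1073) = (59 / 1073)·(2101 / 1073).
First factor (59 / 1073):
1073 ≡ 1 (mod 4), so quadratic reciprocity gives (59 / 1073) = (1073 / 59). Reduce: 1073 ≡ 11 (mod 59). Now have (11 / 59).
Both 11 ≡ 3 and 59 ≡ 3 (mod 4), so reciprocity gives (11 / 59) = -(59 / 11). Reduce: 59 ≡ 4 (mod 11). Now have -(4 / 11).
Factor out 2: 4 = 2^2. Since 11 ≡ 3 (mod 8), (2 / 11) = -1, and (2 / 11)^2 = +1. Now have -(1 / 11).
(1 / 11) = 1. Collecting the sign factors: -1.
Second factor (2101 / 1073):
Reduce the numerator: 2101 ≡ 1028 (mod 1073), so (2101 / 1073) = (1028 / 1073).
Factor out 2: 1028 = 2^2·257. Since 1073 ≡ 1 (mod 8), (2 / 1073) = +1, and (2 / 1073)^2 = +1. Now have (257 / 1073).
257 ≡ 1 (mod 4), so quadratic reciprocity gives (257 / 1073) = (1073 / 257). Reduce: 1073 ≡ 45 (mod 257). Now have (45 / 257).
45 ≡ 1 (mod 4), so quadratic reciprocity gives (45 / 257) = (257 / 45). Reduce: 257 ≡ 32 (mod 45). Now have (32 / 45).
Factor out 2: 32 = 2^5. Since 45 ≡ 5 (mod 8), (2 / 45) = -1, and (2 / 45)^5 = -1. Now have -(1 / 45).
(1 / 45) = 1. Collecting the sign factors: -1.
Product: (-1)·(-1) = 1.

1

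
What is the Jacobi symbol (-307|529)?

1

Pull out -1: (-307|529) = (-1|529)·(307|529). Since 529 ≡ 1 (mod 4), (-1|529) = +1. Now have (307|529).
529 ≡ 1 (mod 4), so quadratic reciprocity gives (307|529) = (529|307). Reduce: 529 ≡ 222 (mod 307). Now have (222|307).
Factor out 2: 222 = 2·111. Since 307 ≡ 3 (mod 8), (2|307) = -1. Now have -(111|307).
Both 111 ≡ 3 and 307 ≡ 3 (mod 4), so reciprocity gives (111|307) = -(307|111). Reduce: 307 ≡ 85 (mod 111). Now have (85|111).
85 ≡ 1 (mod 4), so quadratic reciprocity gives (85|111) = (111|85). Reduce: 111 ≡ 26 (mod 85). Now have (26|85).
Factor out 2: 26 = 2·13. Since 85 ≡ 5 (mod 8), (2|85) = -1. Now have -(13|85).
13 ≡ 1 (mod 4), so quadratic reciprocity gives (13|85) = (85|13). Reduce: 85 ≡ 7 (mod 13). Now have -(7|13).
13 ≡ 1 (mod 4), so quadratic reciprocity gives (7|13) = (13|7). Reduce: 13 ≡ 6 (mod 7). Now have -(6|7).
Factor out 2: 6 = 2·3. Since 7 ≡ 7 (mod 8), (2|7) = +1. Now have -(3|7).
Both 3 ≡ 3 and 7 ≡ 3 (mod 4), so reciprocity gives (3|7) = -(7|3). Reduce: 7 ≡ 1 (mod 3). Now have (1|3).
(1|3) = 1. Collecting the sign factors: 1.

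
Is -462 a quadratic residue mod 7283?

Reduce the numerator: -462 ≡ 6821 (mod 7283), so (-462/7283) = (6821/7283).
6821 ≡ 1 (mod 4), so quadratic reciprocity gives (6821/7283) = (7283/6821). Reduce: 7283 ≡ 462 (mod 6821). Now have (462/6821).
Factor out 2: 462 = 2·231. Since 6821 ≡ 5 (mod 8), (2/6821) = -1. Now have -(231/6821).
6821 ≡ 1 (mod 4), so quadratic reciprocity gives (231/6821) = (6821/231). Reduce: 6821 ≡ 122 (mod 231). Now have -(122/231).
Factor out 2: 122 = 2·61. Since 231 ≡ 7 (mod 8), (2/231) = +1. Now have -(61/231).
61 ≡ 1 (mod 4), so quadratic reciprocity gives (61/231) = (231/61). Reduce: 231 ≡ 48 (mod 61). Now have -(48/61).
Factor out 2: 48 = 2^4·3. Since 61 ≡ 5 (mod 8), (2/61) = -1, and (2/61)^4 = +1. Now have -(3/61).
61 ≡ 1 (mod 4), so quadratic reciprocity gives (3/61) = (61/3). Reduce: 61 ≡ 1 (mod 3). Now have -(1/3).
(1/3) = 1. Collecting the sign factors: -1.
The Legendre symbol is -1, so x^2 ≡ -462 (mod 7283) has no solution.

no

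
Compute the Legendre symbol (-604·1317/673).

1

By multiplicativity, (-604·1317/673) = (-604/673)·(1317/673).
First factor (-604/673):
Pull out -1: (-604/673) = (-1/673)·(604/673). Since 673 ≡ 1 (mod 4), (-1/673) = +1. Now have (604/673).
Factor out 2: 604 = 2^2·151. Since 673 ≡ 1 (mod 8), (2/673) = +1, and (2/673)^2 = +1. Now have (151/673).
673 ≡ 1 (mod 4), so quadratic reciprocity gives (151/673) = (673/151). Reduce: 673 ≡ 69 (mod 151). Now have (69/151).
69 ≡ 1 (mod 4), so quadratic reciprocity gives (69/151) = (151/69). Reduce: 151 ≡ 13 (mod 69). Now have (13/69).
13 ≡ 1 (mod 4), so quadratic reciprocity gives (13/69) = (69/13). Reduce: 69 ≡ 4 (mod 13). Now have (4/13).
Factor out 2: 4 = 2^2. Since 13 ≡ 5 (mod 8), (2/13) = -1, and (2/13)^2 = +1. Now have (1/13).
(1/13) = 1. Collecting the sign factors: 1.
Second factor (1317/673):
Reduce the numerator: 1317 ≡ 644 (mod 673), so (1317/673) = (644/673).
Factor out 2: 644 = 2^2·161. Since 673 ≡ 1 (mod 8), (2/673) = +1, and (2/673)^2 = +1. Now have (161/673).
161 ≡ 1 (mod 4), so quadratic reciprocity gives (161/673) = (673/161). Reduce: 673 ≡ 29 (mod 161). Now have (29/161).
29 ≡ 1 (mod 4), so quadratic reciprocity gives (29/161) = (161/29). Reduce: 161 ≡ 16 (mod 29). Now have (16/29).
Factor out 2: 16 = 2^4. Since 29 ≡ 5 (mod 8), (2/29) = -1, and (2/29)^4 = +1. Now have (1/29).
(1/29) = 1. Collecting the sign factors: 1.
Product: (1)·(1) = 1.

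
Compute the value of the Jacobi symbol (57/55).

(57/55)
  = (2/55)    [57 ≡ 2 mod 55]
  = (1/55)    [55 ≡ 7 mod 8 ⇒ (2/55) = +1]
  = 1    [(1/55) = 1]

1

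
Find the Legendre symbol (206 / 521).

-1

(206 / 521)
  = (103 / 521)    [521 ≡ 1 mod 8 ⇒ (2 / 521) = +1]
  = (521 / 103)    [QR: 521 ≡ 1 mod 4, sign kept]
  = (6 / 103)    [521 ≡ 6 mod 103]
  = (3 / 103)    [103 ≡ 7 mod 8 ⇒ (2 / 103) = +1]
  = -(103 / 3)    [QR: both ≡ 3 mod 4, sign flips]
  = -(1 / 3)    [103 ≡ 1 mod 3]
  = -1    [(1 / 3) = 1]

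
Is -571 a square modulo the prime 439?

yes

(-571|439)
  = (307|439)    [-571 ≡ 307 mod 439]
  = -(439|307)    [QR: both ≡ 3 mod 4, sign flips]
  = -(132|307)    [439 ≡ 132 mod 307]
  = -(33|307)    [307 ≡ 3 mod 8 ⇒ (2|307)^2 = +1]
  = -(307|33)    [QR: 33 ≡ 1 mod 4, sign kept]
  = -(10|33)    [307 ≡ 10 mod 33]
  = -(5|33)    [33 ≡ 1 mod 8 ⇒ (2|33) = +1]
  = -(33|5)    [QR: 5 ≡ 1 mod 4, sign kept]
  = -(3|5)    [33 ≡ 3 mod 5]
  = -(5|3)    [QR: 5 ≡ 1 mod 4, sign kept]
  = -(2|3)    [5 ≡ 2 mod 3]
  = (1|3)    [3 ≡ 3 mod 8 ⇒ (2|3) = -1]
  = 1    [(1|3) = 1]
(-571|439) = 1, and 439 is prime, so -571 is a quadratic residue mod 439.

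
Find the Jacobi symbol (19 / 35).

(19 / 35)
  = -(35 / 19)    [QR: both ≡ 3 mod 4, sign flips]
  = -(16 / 19)    [35 ≡ 16 mod 19]
  = -(1 / 19)    [19 ≡ 3 mod 8 ⇒ (2 / 19)^4 = +1]
  = -1    [(1 / 19) = 1]

-1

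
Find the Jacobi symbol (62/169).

1

(62/169)
  = (31/169)    [169 ≡ 1 mod 8 ⇒ (2/169) = +1]
  = (169/31)    [QR: 169 ≡ 1 mod 4, sign kept]
  = (14/31)    [169 ≡ 14 mod 31]
  = (7/31)    [31 ≡ 7 mod 8 ⇒ (2/31) = +1]
  = -(31/7)    [QR: both ≡ 3 mod 4, sign flips]
  = -(3/7)    [31 ≡ 3 mod 7]
  = (7/3)    [QR: both ≡ 3 mod 4, sign flips]
  = (1/3)    [7 ≡ 1 mod 3]
  = 1    [(1/3) = 1]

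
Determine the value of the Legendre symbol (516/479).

-1

Reduce the numerator: 516 ≡ 37 (mod 479), so (516/479) = (37/479).
37 ≡ 1 (mod 4), so quadratic reciprocity gives (37/479) = (479/37). Reduce: 479 ≡ 35 (mod 37). Now have (35/37).
37 ≡ 1 (mod 4), so quadratic reciprocity gives (35/37) = (37/35). Reduce: 37 ≡ 2 (mod 35). Now have (2/35).
Factor out 2: 2 = 2. Since 35 ≡ 3 (mod 8), (2/35) = -1. Now have -(1/35).
(1/35) = 1. Collecting the sign factors: -1.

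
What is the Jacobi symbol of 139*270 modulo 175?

By multiplicativity, (139·270|175) = (139|175)·(270|175).
First factor (139|175):
Both 139 ≡ 3 and 175 ≡ 3 (mod 4), so reciprocity gives (139|175) = -(175|139). Reduce: 175 ≡ 36 (mod 139). Now have -(36|139).
Factor out 2: 36 = 2^2·9. Since 139 ≡ 3 (mod 8), (2|139) = -1, and (2|139)^2 = +1. Now have -(9|139).
9 ≡ 1 (mod 4), so quadratic reciprocity gives (9|139) = (139|9). Reduce: 139 ≡ 4 (mod 9). Now have -(4|9).
Factor out 2: 4 = 2^2. Since 9 ≡ 1 (mod 8), (2|9) = +1, and (2|9)^2 = +1. Now have -(1|9).
(1|9) = 1. Collecting the sign factors: -1.
Second factor (270|175):
Reduce the numerator: 270 ≡ 95 (mod 175), so (270|175) = (95|175).
Both 95 ≡ 3 and 175 ≡ 3 (mod 4), so reciprocity gives (95|175) = -(175|95). Reduce: 175 ≡ 80 (mod 95). Now have -(80|95).
Factor out 2: 80 = 2^4·5. Since 95 ≡ 7 (mod 8), (2|95) = +1, and (2|95)^4 = +1. Now have -(5|95).
5 ≡ 1 (mod 4), so quadratic reciprocity gives (5|95) = (95|5). Reduce: 95 ≡ 0 (mod 5). Now have -(0|5).
The numerator is now 0 with denominator 5 > 1: the symbol is 0.
Product: (-1)·(0) = 0.

0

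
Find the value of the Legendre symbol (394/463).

-1

(394/463)
  = (197/463)    [463 ≡ 7 mod 8 ⇒ (2/463) = +1]
  = (463/197)    [QR: 197 ≡ 1 mod 4, sign kept]
  = (69/197)    [463 ≡ 69 mod 197]
  = (197/69)    [QR: 69 ≡ 1 mod 4, sign kept]
  = (59/69)    [197 ≡ 59 mod 69]
  = (69/59)    [QR: 69 ≡ 1 mod 4, sign kept]
  = (10/59)    [69 ≡ 10 mod 59]
  = -(5/59)    [59 ≡ 3 mod 8 ⇒ (2/59) = -1]
  = -(59/5)    [QR: 5 ≡ 1 mod 4, sign kept]
  = -(4/5)    [59 ≡ 4 mod 5]
  = -(1/5)    [5 ≡ 5 mod 8 ⇒ (2/5)^2 = +1]
  = -1    [(1/5) = 1]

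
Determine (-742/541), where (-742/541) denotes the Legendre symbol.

-1

(-742/541)
  = (340/541)    [-742 ≡ 340 mod 541]
  = (85/541)    [541 ≡ 5 mod 8 ⇒ (2/541)^2 = +1]
  = (541/85)    [QR: 85 ≡ 1 mod 4, sign kept]
  = (31/85)    [541 ≡ 31 mod 85]
  = (85/31)    [QR: 85 ≡ 1 mod 4, sign kept]
  = (23/31)    [85 ≡ 23 mod 31]
  = -(31/23)    [QR: both ≡ 3 mod 4, sign flips]
  = -(8/23)    [31 ≡ 8 mod 23]
  = -(1/23)    [23 ≡ 7 mod 8 ⇒ (2/23)^3 = +1]
  = -1    [(1/23) = 1]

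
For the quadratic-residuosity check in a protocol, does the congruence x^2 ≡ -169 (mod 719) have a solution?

no

Reduce the numerator: -169 ≡ 550 (mod 719), so (-169|719) = (550|719).
Factor out 2: 550 = 2·275. Since 719 ≡ 7 (mod 8), (2|719) = +1. Now have (275|719).
Both 275 ≡ 3 and 719 ≡ 3 (mod 4), so reciprocity gives (275|719) = -(719|275). Reduce: 719 ≡ 169 (mod 275). Now have -(169|275).
169 ≡ 1 (mod 4), so quadratic reciprocity gives (169|275) = (275|169). Reduce: 275 ≡ 106 (mod 169). Now have -(106|169).
Factor out 2: 106 = 2·53. Since 169 ≡ 1 (mod 8), (2|169) = +1. Now have -(53|169).
53 ≡ 1 (mod 4), so quadratic reciprocity gives (53|169) = (169|53). Reduce: 169 ≡ 10 (mod 53). Now have -(10|53).
Factor out 2: 10 = 2·5. Since 53 ≡ 5 (mod 8), (2|53) = -1. Now have (5|53).
5 ≡ 1 (mod 4), so quadratic reciprocity gives (5|53) = (53|5). Reduce: 53 ≡ 3 (mod 5). Now have (3|5).
5 ≡ 1 (mod 4), so quadratic reciprocity gives (3|5) = (5|3). Reduce: 5 ≡ 2 (mod 3). Now have (2|3).
Factor out 2: 2 = 2. Since 3 ≡ 3 (mod 8), (2|3) = -1. Now have -(1|3).
(1|3) = 1. Collecting the sign factors: -1.
(-169|719) = -1, and 719 is prime, so -169 is not a quadratic residue mod 719.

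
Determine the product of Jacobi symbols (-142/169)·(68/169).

By multiplicativity, (-142·68/169) = (-142/169)·(68/169).
First factor (-142/169):
Pull out -1: (-142/169) = (-1/169)·(142/169). Since 169 ≡ 1 (mod 4), (-1/169) = +1. Now have (142/169).
Factor out 2: 142 = 2·71. Since 169 ≡ 1 (mod 8), (2/169) = +1. Now have (71/169).
169 ≡ 1 (mod 4), so quadratic reciprocity gives (71/169) = (169/71). Reduce: 169 ≡ 27 (mod 71). Now have (27/71).
Both 27 ≡ 3 and 71 ≡ 3 (mod 4), so reciprocity gives (27/71) = -(71/27). Reduce: 71 ≡ 17 (mod 27). Now have -(17/27).
17 ≡ 1 (mod 4), so quadratic reciprocity gives (17/27) = (27/17). Reduce: 27 ≡ 10 (mod 17). Now have -(10/17).
Factor out 2: 10 = 2·5. Since 17 ≡ 1 (mod 8), (2/17) = +1. Now have -(5/17).
5 ≡ 1 (mod 4), so quadratic reciprocity gives (5/17) = (17/5). Reduce: 17 ≡ 2 (mod 5). Now have -(2/5).
Factor out 2: 2 = 2. Since 5 ≡ 5 (mod 8), (2/5) = -1. Now have (1/5).
(1/5) = 1. Collecting the sign factors: 1.
Second factor (68/169):
Factor out 2: 68 = 2^2·17. Since 169 ≡ 1 (mod 8), (2/169) = +1, and (2/169)^2 = +1. Now have (17/169).
17 ≡ 1 (mod 4), so quadratic reciprocity gives (17/169) = (169/17). Reduce: 169 ≡ 16 (mod 17). Now have (16/17).
Factor out 2: 16 = 2^4. Since 17 ≡ 1 (mod 8), (2/17) = +1, and (2/17)^4 = +1. Now have (1/17).
(1/17) = 1. Collecting the sign factors: 1.
Product: (1)·(1) = 1.

1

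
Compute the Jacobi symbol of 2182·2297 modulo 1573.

By multiplicativity, (2182·2297/1573) = (2182/1573)·(2297/1573).
First factor (2182/1573):
Reduce the numerator: 2182 ≡ 609 (mod 1573), so (2182/1573) = (609/1573).
609 ≡ 1 (mod 4), so quadratic reciprocity gives (609/1573) = (1573/609). Reduce: 1573 ≡ 355 (mod 609). Now have (355/609).
609 ≡ 1 (mod 4), so quadratic reciprocity gives (355/609) = (609/355). Reduce: 609 ≡ 254 (mod 355). Now have (254/355).
Factor out 2: 254 = 2·127. Since 355 ≡ 3 (mod 8), (2/355) = -1. Now have -(127/355).
Both 127 ≡ 3 and 355 ≡ 3 (mod 4), so reciprocity gives (127/355) = -(355/127). Reduce: 355 ≡ 101 (mod 127). Now have (101/127).
101 ≡ 1 (mod 4), so quadratic reciprocity gives (101/127) = (127/101). Reduce: 127 ≡ 26 (mod 101). Now have (26/101).
Factor out 2: 26 = 2·13. Since 101 ≡ 5 (mod 8), (2/101) = -1. Now have -(13/101).
13 ≡ 1 (mod 4), so quadratic reciprocity gives (13/101) = (101/13). Reduce: 101 ≡ 10 (mod 13). Now have -(10/13).
Factor out 2: 10 = 2·5. Since 13 ≡ 5 (mod 8), (2/13) = -1. Now have (5/13).
5 ≡ 1 (mod 4), so quadratic reciprocity gives (5/13) = (13/5). Reduce: 13 ≡ 3 (mod 5). Now have (3/5).
5 ≡ 1 (mod 4), so quadratic reciprocity gives (3/5) = (5/3). Reduce: 5 ≡ 2 (mod 3). Now have (2/3).
Factor out 2: 2 = 2. Since 3 ≡ 3 (mod 8), (2/3) = -1. Now have -(1/3).
(1/3) = 1. Collecting the sign factors: -1.
Second factor (2297/1573):
Reduce the numerator: 2297 ≡ 724 (mod 1573), so (2297/1573) = (724/1573).
Factor out 2: 724 = 2^2·181. Since 1573 ≡ 5 (mod 8), (2/1573) = -1, and (2/1573)^2 = +1. Now have (181/1573).
181 ≡ 1 (mod 4), so quadratic reciprocity gives (181/1573) = (1573/181). Reduce: 1573 ≡ 125 (mod 181). Now have (125/181).
125 ≡ 1 (mod 4), so quadratic reciprocity gives (125/181) = (181/125). Reduce: 181 ≡ 56 (mod 125). Now have (56/125).
Factor out 2: 56 = 2^3·7. Since 125 ≡ 5 (mod 8), (2/125) = -1, and (2/125)^3 = -1. Now have -(7/125).
125 ≡ 1 (mod 4), so quadratic reciprocity gives (7/125) = (125/7). Reduce: 125 ≡ 6 (mod 7). Now have -(6/7).
Factor out 2: 6 = 2·3. Since 7 ≡ 7 (mod 8), (2/7) = +1. Now have -(3/7).
Both 3 ≡ 3 and 7 ≡ 3 (mod 4), so reciprocity gives (3/7) = -(7/3). Reduce: 7 ≡ 1 (mod 3). Now have (1/3).
(1/3) = 1. Collecting the sign factors: 1.
Product: (-1)·(1) = -1.

-1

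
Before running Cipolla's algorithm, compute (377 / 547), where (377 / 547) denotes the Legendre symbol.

1

(377 / 547)
  = (547 / 377)    [QR: 377 ≡ 1 mod 4, sign kept]
  = (170 / 377)    [547 ≡ 170 mod 377]
  = (85 / 377)    [377 ≡ 1 mod 8 ⇒ (2 / 377) = +1]
  = (377 / 85)    [QR: 85 ≡ 1 mod 4, sign kept]
  = (37 / 85)    [377 ≡ 37 mod 85]
  = (85 / 37)    [QR: 37 ≡ 1 mod 4, sign kept]
  = (11 / 37)    [85 ≡ 11 mod 37]
  = (37 / 11)    [QR: 37 ≡ 1 mod 4, sign kept]
  = (4 / 11)    [37 ≡ 4 mod 11]
  = (1 / 11)    [11 ≡ 3 mod 8 ⇒ (2 / 11)^2 = +1]
  = 1    [(1 / 11) = 1]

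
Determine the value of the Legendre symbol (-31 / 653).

(-31 / 653)
  = (31 / 653)    [653 ≡ 1 mod 4 ⇒ (-1 / 653) = +1]
  = (653 / 31)    [QR: 653 ≡ 1 mod 4, sign kept]
  = (2 / 31)    [653 ≡ 2 mod 31]
  = (1 / 31)    [31 ≡ 7 mod 8 ⇒ (2 / 31) = +1]
  = 1    [(1 / 31) = 1]

1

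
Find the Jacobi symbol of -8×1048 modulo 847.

By multiplicativity, (-8·1048/847) = (-8/847)·(1048/847).
First factor (-8/847):
Reduce the numerator: -8 ≡ 839 (mod 847), so (-8/847) = (839/847).
Both 839 ≡ 3 and 847 ≡ 3 (mod 4), so reciprocity gives (839/847) = -(847/839). Reduce: 847 ≡ 8 (mod 839). Now have -(8/839).
Factor out 2: 8 = 2^3. Since 839 ≡ 7 (mod 8), (2/839) = +1, and (2/839)^3 = +1. Now have -(1/839).
(1/839) = 1. Collecting the sign factors: -1.
Second factor (1048/847):
Reduce the numerator: 1048 ≡ 201 (mod 847), so (1048/847) = (201/847).
201 ≡ 1 (mod 4), so quadratic reciprocity gives (201/847) = (847/201). Reduce: 847 ≡ 43 (mod 201). Now have (43/201).
201 ≡ 1 (mod 4), so quadratic reciprocity gives (43/201) = (201/43). Reduce: 201 ≡ 29 (mod 43). Now have (29/43).
29 ≡ 1 (mod 4), so quadratic reciprocity gives (29/43) = (43/29). Reduce: 43 ≡ 14 (mod 29). Now have (14/29).
Factor out 2: 14 = 2·7. Since 29 ≡ 5 (mod 8), (2/29) = -1. Now have -(7/29).
29 ≡ 1 (mod 4), so quadratic reciprocity gives (7/29) = (29/7). Reduce: 29 ≡ 1 (mod 7). Now have -(1/7).
(1/7) = 1. Collecting the sign factors: -1.
Product: (-1)·(-1) = 1.

1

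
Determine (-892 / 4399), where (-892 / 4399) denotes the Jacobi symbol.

1

(-892 / 4399)
  = -(892 / 4399)    [4399 ≡ 3 mod 4 ⇒ (-1 / 4399) = -1]
  = -(223 / 4399)    [4399 ≡ 7 mod 8 ⇒ (2 / 4399)^2 = +1]
  = (4399 / 223)    [QR: both ≡ 3 mod 4, sign flips]
  = (162 / 223)    [4399 ≡ 162 mod 223]
  = (81 / 223)    [223 ≡ 7 mod 8 ⇒ (2 / 223) = +1]
  = (223 / 81)    [QR: 81 ≡ 1 mod 4, sign kept]
  = (61 / 81)    [223 ≡ 61 mod 81]
  = (81 / 61)    [QR: 61 ≡ 1 mod 4, sign kept]
  = (20 / 61)    [81 ≡ 20 mod 61]
  = (5 / 61)    [61 ≡ 5 mod 8 ⇒ (2 / 61)^2 = +1]
  = (61 / 5)    [QR: 5 ≡ 1 mod 4, sign kept]
  = (1 / 5)    [61 ≡ 1 mod 5]
  = 1    [(1 / 5) = 1]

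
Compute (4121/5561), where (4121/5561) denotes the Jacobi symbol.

1

(4121/5561)
  = (5561/4121)    [QR: 4121 ≡ 1 mod 4, sign kept]
  = (1440/4121)    [5561 ≡ 1440 mod 4121]
  = (45/4121)    [4121 ≡ 1 mod 8 ⇒ (2/4121)^5 = +1]
  = (4121/45)    [QR: 45 ≡ 1 mod 4, sign kept]
  = (26/45)    [4121 ≡ 26 mod 45]
  = -(13/45)    [45 ≡ 5 mod 8 ⇒ (2/45) = -1]
  = -(45/13)    [QR: 13 ≡ 1 mod 4, sign kept]
  = -(6/13)    [45 ≡ 6 mod 13]
  = (3/13)    [13 ≡ 5 mod 8 ⇒ (2/13) = -1]
  = (13/3)    [QR: 13 ≡ 1 mod 4, sign kept]
  = (1/3)    [13 ≡ 1 mod 3]
  = 1    [(1/3) = 1]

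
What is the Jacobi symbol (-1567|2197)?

Reduce the numerator: -1567 ≡ 630 (mod 2197), so (-1567|2197) = (630|2197).
Factor out 2: 630 = 2·315. Since 2197 ≡ 5 (mod 8), (2|2197) = -1. Now have -(315|2197).
2197 ≡ 1 (mod 4), so quadratic reciprocity gives (315|2197) = (2197|315). Reduce: 2197 ≡ 307 (mod 315). Now have -(307|315).
Both 307 ≡ 3 and 315 ≡ 3 (mod 4), so reciprocity gives (307|315) = -(315|307). Reduce: 315 ≡ 8 (mod 307). Now have (8|307).
Factor out 2: 8 = 2^3. Since 307 ≡ 3 (mod 8), (2|307) = -1, and (2|307)^3 = -1. Now have -(1|307).
(1|307) = 1. Collecting the sign factors: -1.

-1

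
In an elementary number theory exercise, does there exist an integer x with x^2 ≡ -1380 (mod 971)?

no

(-1380|971)
  = (562|971)    [-1380 ≡ 562 mod 971]
  = -(281|971)    [971 ≡ 3 mod 8 ⇒ (2|971) = -1]
  = -(971|281)    [QR: 281 ≡ 1 mod 4, sign kept]
  = -(128|281)    [971 ≡ 128 mod 281]
  = -(1|281)    [281 ≡ 1 mod 8 ⇒ (2|281)^7 = +1]
  = -1    [(1|281) = 1]
(-1380|971) = -1, and 971 is prime, so -1380 is not a quadratic residue mod 971.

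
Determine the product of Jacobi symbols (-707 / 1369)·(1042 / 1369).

By multiplicativity, (-707·1042 / 1369) = (-707 / 1369)·(1042 / 1369).
First factor (-707 / 1369):
(-707 / 1369)
  = (707 / 1369)    [1369 ≡ 1 mod 4 ⇒ (-1 / 1369) = +1]
  = (1369 / 707)    [QR: 1369 ≡ 1 mod 4, sign kept]
  = (662 / 707)    [1369 ≡ 662 mod 707]
  = -(331 / 707)    [707 ≡ 3 mod 8 ⇒ (2 / 707) = -1]
  = (707 / 331)    [QR: both ≡ 3 mod 4, sign flips]
  = (45 / 331)    [707 ≡ 45 mod 331]
  = (331 / 45)    [QR: 45 ≡ 1 mod 4, sign kept]
  = (16 / 45)    [331 ≡ 16 mod 45]
  = (1 / 45)    [45 ≡ 5 mod 8 ⇒ (2 / 45)^4 = +1]
  = 1    [(1 / 45) = 1]
Second factor (1042 / 1369):
(1042 / 1369)
  = (521 / 1369)    [1369 ≡ 1 mod 8 ⇒ (2 / 1369) = +1]
  = (1369 / 521)    [QR: 521 ≡ 1 mod 4, sign kept]
  = (327 / 521)    [1369 ≡ 327 mod 521]
  = (521 / 327)    [QR: 521 ≡ 1 mod 4, sign kept]
  = (194 / 327)    [521 ≡ 194 mod 327]
  = (97 / 327)    [327 ≡ 7 mod 8 ⇒ (2 / 327) = +1]
  = (327 / 97)    [QR: 97 ≡ 1 mod 4, sign kept]
  = (36 / 97)    [327 ≡ 36 mod 97]
  = (9 / 97)    [97 ≡ 1 mod 8 ⇒ (2 / 97)^2 = +1]
  = (97 / 9)    [QR: 9 ≡ 1 mod 4, sign kept]
  = (7 / 9)    [97 ≡ 7 mod 9]
  = (9 / 7)    [QR: 9 ≡ 1 mod 4, sign kept]
  = (2 / 7)    [9 ≡ 2 mod 7]
  = (1 / 7)    [7 ≡ 7 mod 8 ⇒ (2 / 7) = +1]
  = 1    [(1 / 7) = 1]
Product: (1)·(1) = 1.

1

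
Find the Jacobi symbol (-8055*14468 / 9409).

1

By multiplicativity, (-8055·14468 / 9409) = (-8055 / 9409)·(14468 / 9409).
First factor (-8055 / 9409):
(-8055 / 9409)
  = (1354 / 9409)    [-8055 ≡ 1354 mod 9409]
  = (677 / 9409)    [9409 ≡ 1 mod 8 ⇒ (2 / 9409) = +1]
  = (9409 / 677)    [QR: 677 ≡ 1 mod 4, sign kept]
  = (608 / 677)    [9409 ≡ 608 mod 677]
  = -(19 / 677)    [677 ≡ 5 mod 8 ⇒ (2 / 677)^5 = -1]
  = -(677 / 19)    [QR: 677 ≡ 1 mod 4, sign kept]
  = -(12 / 19)    [677 ≡ 12 mod 19]
  = -(3 / 19)    [19 ≡ 3 mod 8 ⇒ (2 / 19)^2 = +1]
  = (19 / 3)    [QR: both ≡ 3 mod 4, sign flips]
  = (1 / 3)    [19 ≡ 1 mod 3]
  = 1    [(1 / 3) = 1]
Second factor (14468 / 9409):
(14468 / 9409)
  = (5059 / 9409)    [14468 ≡ 5059 mod 9409]
  = (9409 / 5059)    [QR: 9409 ≡ 1 mod 4, sign kept]
  = (4350 / 5059)    [9409 ≡ 4350 mod 5059]
  = -(2175 / 5059)    [5059 ≡ 3 mod 8 ⇒ (2 / 5059) = -1]
  = (5059 / 2175)    [QR: both ≡ 3 mod 4, sign flips]
  = (709 / 2175)    [5059 ≡ 709 mod 2175]
  = (2175 / 709)    [QR: 709 ≡ 1 mod 4, sign kept]
  = (48 / 709)    [2175 ≡ 48 mod 709]
  = (3 / 709)    [709 ≡ 5 mod 8 ⇒ (2 / 709)^4 = +1]
  = (709 / 3)    [QR: 709 ≡ 1 mod 4, sign kept]
  = (1 / 3)    [709 ≡ 1 mod 3]
  = 1    [(1 / 3) = 1]
Product: (1)·(1) = 1.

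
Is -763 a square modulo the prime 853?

yes

Reduce the numerator: -763 ≡ 90 (mod 853), so (-763/853) = (90/853).
Factor out 2: 90 = 2·45. Since 853 ≡ 5 (mod 8), (2/853) = -1. Now have -(45/853).
45 ≡ 1 (mod 4), so quadratic reciprocity gives (45/853) = (853/45). Reduce: 853 ≡ 43 (mod 45). Now have -(43/45).
45 ≡ 1 (mod 4), so quadratic reciprocity gives (43/45) = (45/43). Reduce: 45 ≡ 2 (mod 43). Now have -(2/43).
Factor out 2: 2 = 2. Since 43 ≡ 3 (mod 8), (2/43) = -1. Now have (1/43).
(1/43) = 1. Collecting the sign factors: 1.
(-763/853) = 1, and 853 is prime, so -763 is a quadratic residue mod 853.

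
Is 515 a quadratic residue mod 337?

no

(515|337)
  = (178|337)    [515 ≡ 178 mod 337]
  = (89|337)    [337 ≡ 1 mod 8 ⇒ (2|337) = +1]
  = (337|89)    [QR: 89 ≡ 1 mod 4, sign kept]
  = (70|89)    [337 ≡ 70 mod 89]
  = (35|89)    [89 ≡ 1 mod 8 ⇒ (2|89) = +1]
  = (89|35)    [QR: 89 ≡ 1 mod 4, sign kept]
  = (19|35)    [89 ≡ 19 mod 35]
  = -(35|19)    [QR: both ≡ 3 mod 4, sign flips]
  = -(16|19)    [35 ≡ 16 mod 19]
  = -(1|19)    [19 ≡ 3 mod 8 ⇒ (2|19)^4 = +1]
  = -1    [(1|19) = 1]
(515|337) = -1, and 337 is prime, so 515 is not a quadratic residue mod 337.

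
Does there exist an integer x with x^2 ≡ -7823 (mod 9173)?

Reduce the numerator: -7823 ≡ 1350 (mod 9173), so (-7823|9173) = (1350|9173).
Factor out 2: 1350 = 2·675. Since 9173 ≡ 5 (mod 8), (2|9173) = -1. Now have -(675|9173).
9173 ≡ 1 (mod 4), so quadratic reciprocity gives (675|9173) = (9173|675). Reduce: 9173 ≡ 398 (mod 675). Now have -(398|675).
Factor out 2: 398 = 2·199. Since 675 ≡ 3 (mod 8), (2|675) = -1. Now have (199|675).
Both 199 ≡ 3 and 675 ≡ 3 (mod 4), so reciprocity gives (199|675) = -(675|199). Reduce: 675 ≡ 78 (mod 199). Now have -(78|199).
Factor out 2: 78 = 2·39. Since 199 ≡ 7 (mod 8), (2|199) = +1. Now have -(39|199).
Both 39 ≡ 3 and 199 ≡ 3 (mod 4), so reciprocity gives (39|199) = -(199|39). Reduce: 199 ≡ 4 (mod 39). Now have (4|39).
Factor out 2: 4 = 2^2. Since 39 ≡ 7 (mod 8), (2|39) = +1, and (2|39)^2 = +1. Now have (1|39).
(1|39) = 1. Collecting the sign factors: 1.
The Legendre symbol is 1, so x^2 ≡ -7823 (mod 9173) has solution.

yes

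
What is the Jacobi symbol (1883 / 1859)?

(1883 / 1859)
  = (24 / 1859)    [1883 ≡ 24 mod 1859]
  = -(3 / 1859)    [1859 ≡ 3 mod 8 ⇒ (2 / 1859)^3 = -1]
  = (1859 / 3)    [QR: both ≡ 3 mod 4, sign flips]
  = (2 / 3)    [1859 ≡ 2 mod 3]
  = -(1 / 3)    [3 ≡ 3 mod 8 ⇒ (2 / 3) = -1]
  = -1    [(1 / 3) = 1]

-1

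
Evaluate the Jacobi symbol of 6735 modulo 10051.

1

(6735/10051)
  = -(10051/6735)    [QR: both ≡ 3 mod 4, sign flips]
  = -(3316/6735)    [10051 ≡ 3316 mod 6735]
  = -(829/6735)    [6735 ≡ 7 mod 8 ⇒ (2/6735)^2 = +1]
  = -(6735/829)    [QR: 829 ≡ 1 mod 4, sign kept]
  = -(103/829)    [6735 ≡ 103 mod 829]
  = -(829/103)    [QR: 829 ≡ 1 mod 4, sign kept]
  = -(5/103)    [829 ≡ 5 mod 103]
  = -(103/5)    [QR: 5 ≡ 1 mod 4, sign kept]
  = -(3/5)    [103 ≡ 3 mod 5]
  = -(5/3)    [QR: 5 ≡ 1 mod 4, sign kept]
  = -(2/3)    [5 ≡ 2 mod 3]
  = (1/3)    [3 ≡ 3 mod 8 ⇒ (2/3) = -1]
  = 1    [(1/3) = 1]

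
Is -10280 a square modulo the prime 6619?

(-10280/6619)
  = (2958/6619)    [-10280 ≡ 2958 mod 6619]
  = -(1479/6619)    [6619 ≡ 3 mod 8 ⇒ (2/6619) = -1]
  = (6619/1479)    [QR: both ≡ 3 mod 4, sign flips]
  = (703/1479)    [6619 ≡ 703 mod 1479]
  = -(1479/703)    [QR: both ≡ 3 mod 4, sign flips]
  = -(73/703)    [1479 ≡ 73 mod 703]
  = -(703/73)    [QR: 73 ≡ 1 mod 4, sign kept]
  = -(46/73)    [703 ≡ 46 mod 73]
  = -(23/73)    [73 ≡ 1 mod 8 ⇒ (2/73) = +1]
  = -(73/23)    [QR: 73 ≡ 1 mod 4, sign kept]
  = -(4/23)    [73 ≡ 4 mod 23]
  = -(1/23)    [23 ≡ 7 mod 8 ⇒ (2/23)^2 = +1]
  = -1    [(1/23) = 1]
The Legendre symbol is -1, so x^2 ≡ -10280 (mod 6619) has no solution.

no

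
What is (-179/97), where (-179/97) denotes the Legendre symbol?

(-179/97)
  = (15/97)    [-179 ≡ 15 mod 97]
  = (97/15)    [QR: 97 ≡ 1 mod 4, sign kept]
  = (7/15)    [97 ≡ 7 mod 15]
  = -(15/7)    [QR: both ≡ 3 mod 4, sign flips]
  = -(1/7)    [15 ≡ 1 mod 7]
  = -1    [(1/7) = 1]

-1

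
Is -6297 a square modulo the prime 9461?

Reduce the numerator: -6297 ≡ 3164 (mod 9461), so (-6297|9461) = (3164|9461).
Factor out 2: 3164 = 2^2·791. Since 9461 ≡ 5 (mod 8), (2|9461) = -1, and (2|9461)^2 = +1. Now have (791|9461).
9461 ≡ 1 (mod 4), so quadratic reciprocity gives (791|9461) = (9461|791). Reduce: 9461 ≡ 760 (mod 791). Now have (760|791).
Factor out 2: 760 = 2^3·95. Since 791 ≡ 7 (mod 8), (2|791) = +1, and (2|791)^3 = +1. Now have (95|791).
Both 95 ≡ 3 and 791 ≡ 3 (mod 4), so reciprocity gives (95|791) = -(791|95). Reduce: 791 ≡ 31 (mod 95). Now have -(31|95).
Both 31 ≡ 3 and 95 ≡ 3 (mod 4), so reciprocity gives (31|95) = -(95|31). Reduce: 95 ≡ 2 (mod 31). Now have (2|31).
Factor out 2: 2 = 2. Since 31 ≡ 7 (mod 8), (2|31) = +1. Now have (1|31).
(1|31) = 1. Collecting the sign factors: 1.
(-6297|9461) = 1, and 9461 is prime, so -6297 is a quadratic residue mod 9461.

yes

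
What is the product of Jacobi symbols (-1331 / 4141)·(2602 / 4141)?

By multiplicativity, (-1331·2602 / 4141) = (-1331 / 4141)·(2602 / 4141).
First factor (-1331 / 4141):
(-1331 / 4141)
  = (2810 / 4141)    [-1331 ≡ 2810 mod 4141]
  = -(1405 / 4141)    [4141 ≡ 5 mod 8 ⇒ (2 / 4141) = -1]
  = -(4141 / 1405)    [QR: 1405 ≡ 1 mod 4, sign kept]
  = -(1331 / 1405)    [4141 ≡ 1331 mod 1405]
  = -(1405 / 1331)    [QR: 1405 ≡ 1 mod 4, sign kept]
  = -(74 / 1331)    [1405 ≡ 74 mod 1331]
  = (37 / 1331)    [1331 ≡ 3 mod 8 ⇒ (2 / 1331) = -1]
  = (1331 / 37)    [QR: 37 ≡ 1 mod 4, sign kept]
  = (36 / 37)    [1331 ≡ 36 mod 37]
  = (9 / 37)    [37 ≡ 5 mod 8 ⇒ (2 / 37)^2 = +1]
  = (37 / 9)    [QR: 9 ≡ 1 mod 4, sign kept]
  = (1 / 9)    [37 ≡ 1 mod 9]
  = 1    [(1 / 9) = 1]
Second factor (2602 / 4141):
(2602 / 4141)
  = -(1301 / 4141)    [4141 ≡ 5 mod 8 ⇒ (2 / 4141) = -1]
  = -(4141 / 1301)    [QR: 1301 ≡ 1 mod 4, sign kept]
  = -(238 / 1301)    [4141 ≡ 238 mod 1301]
  = (119 / 1301)    [1301 ≡ 5 mod 8 ⇒ (2 / 1301) = -1]
  = (1301 / 119)    [QR: 1301 ≡ 1 mod 4, sign kept]
  = (111 / 119)    [1301 ≡ 111 mod 119]
  = -(119 / 111)    [QR: both ≡ 3 mod 4, sign flips]
  = -(8 / 111)    [119 ≡ 8 mod 111]
  = -(1 / 111)    [111 ≡ 7 mod 8 ⇒ (2 / 111)^3 = +1]
  = -1    [(1 / 111) = 1]
Product: (1)·(-1) = -1.

-1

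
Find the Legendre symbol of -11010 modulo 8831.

1

Reduce the numerator: -11010 ≡ 6652 (mod 8831), so (-11010/8831) = (6652/8831).
Factor out 2: 6652 = 2^2·1663. Since 8831 ≡ 7 (mod 8), (2/8831) = +1, and (2/8831)^2 = +1. Now have (1663/8831).
Both 1663 ≡ 3 and 8831 ≡ 3 (mod 4), so reciprocity gives (1663/8831) = -(8831/1663). Reduce: 8831 ≡ 516 (mod 1663). Now have -(516/1663).
Factor out 2: 516 = 2^2·129. Since 1663 ≡ 7 (mod 8), (2/1663) = +1, and (2/1663)^2 = +1. Now have -(129/1663).
129 ≡ 1 (mod 4), so quadratic reciprocity gives (129/1663) = (1663/129). Reduce: 1663 ≡ 115 (mod 129). Now have -(115/129).
129 ≡ 1 (mod 4), so quadratic reciprocity gives (115/129) = (129/115). Reduce: 129 ≡ 14 (mod 115). Now have -(14/115).
Factor out 2: 14 = 2·7. Since 115 ≡ 3 (mod 8), (2/115) = -1. Now have (7/115).
Both 7 ≡ 3 and 115 ≡ 3 (mod 4), so reciprocity gives (7/115) = -(115/7). Reduce: 115 ≡ 3 (mod 7). Now have -(3/7).
Both 3 ≡ 3 and 7 ≡ 3 (mod 4), so reciprocity gives (3/7) = -(7/3). Reduce: 7 ≡ 1 (mod 3). Now have (1/3).
(1/3) = 1. Collecting the sign factors: 1.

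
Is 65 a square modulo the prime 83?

(65/83)
  = (83/65)    [QR: 65 ≡ 1 mod 4, sign kept]
  = (18/65)    [83 ≡ 18 mod 65]
  = (9/65)    [65 ≡ 1 mod 8 ⇒ (2/65) = +1]
  = (65/9)    [QR: 9 ≡ 1 mod 4, sign kept]
  = (2/9)    [65 ≡ 2 mod 9]
  = (1/9)    [9 ≡ 1 mod 8 ⇒ (2/9) = +1]
  = 1    [(1/9) = 1]
(65/83) = 1, and 83 is prime, so 65 is a quadratic residue mod 83.

yes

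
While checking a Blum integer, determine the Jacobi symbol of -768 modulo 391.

(-768/391)
  = (14/391)    [-768 ≡ 14 mod 391]
  = (7/391)    [391 ≡ 7 mod 8 ⇒ (2/391) = +1]
  = -(391/7)    [QR: both ≡ 3 mod 4, sign flips]
  = -(6/7)    [391 ≡ 6 mod 7]
  = -(3/7)    [7 ≡ 7 mod 8 ⇒ (2/7) = +1]
  = (7/3)    [QR: both ≡ 3 mod 4, sign flips]
  = (1/3)    [7 ≡ 1 mod 3]
  = 1    [(1/3) = 1]

1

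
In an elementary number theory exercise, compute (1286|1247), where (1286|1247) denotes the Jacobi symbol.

Reduce the numerator: 1286 ≡ 39 (mod 1247), so (1286|1247) = (39|1247).
Both 39 ≡ 3 and 1247 ≡ 3 (mod 4), so reciprocity gives (39|1247) = -(1247|39). Reduce: 1247 ≡ 38 (mod 39). Now have -(38|39).
Factor out 2: 38 = 2·19. Since 39 ≡ 7 (mod 8), (2|39) = +1. Now have -(19|39).
Both 19 ≡ 3 and 39 ≡ 3 (mod 4), so reciprocity gives (19|39) = -(39|19). Reduce: 39 ≡ 1 (mod 19). Now have (1|19).
(1|19) = 1. Collecting the sign factors: 1.

1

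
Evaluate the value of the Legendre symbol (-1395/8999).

1

Reduce the numerator: -1395 ≡ 7604 (mod 8999), so (-1395/8999) = (7604/8999).
Factor out 2: 7604 = 2^2·1901. Since 8999 ≡ 7 (mod 8), (2/8999) = +1, and (2/8999)^2 = +1. Now have (1901/8999).
1901 ≡ 1 (mod 4), so quadratic reciprocity gives (1901/8999) = (8999/1901). Reduce: 8999 ≡ 1395 (mod 1901). Now have (1395/1901).
1901 ≡ 1 (mod 4), so quadratic reciprocity gives (1395/1901) = (1901/1395). Reduce: 1901 ≡ 506 (mod 1395). Now have (506/1395).
Factor out 2: 506 = 2·253. Since 1395 ≡ 3 (mod 8), (2/1395) = -1. Now have -(253/1395).
253 ≡ 1 (mod 4), so quadratic reciprocity gives (253/1395) = (1395/253). Reduce: 1395 ≡ 130 (mod 253). Now have -(130/253).
Factor out 2: 130 = 2·65. Since 253 ≡ 5 (mod 8), (2/253) = -1. Now have (65/253).
65 ≡ 1 (mod 4), so quadratic reciprocity gives (65/253) = (253/65). Reduce: 253 ≡ 58 (mod 65). Now have (58/65).
Factor out 2: 58 = 2·29. Since 65 ≡ 1 (mod 8), (2/65) = +1. Now have (29/65).
29 ≡ 1 (mod 4), so quadratic reciprocity gives (29/65) = (65/29). Reduce: 65 ≡ 7 (mod 29). Now have (7/29).
29 ≡ 1 (mod 4), so quadratic reciprocity gives (7/29) = (29/7). Reduce: 29 ≡ 1 (mod 7). Now have (1/7).
(1/7) = 1. Collecting the sign factors: 1.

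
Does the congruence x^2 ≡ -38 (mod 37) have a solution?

yes

Reduce the numerator: -38 ≡ 36 (mod 37), so (-38|37) = (36|37).
Factor out 2: 36 = 2^2·9. Since 37 ≡ 5 (mod 8), (2|37) = -1, and (2|37)^2 = +1. Now have (9|37).
9 ≡ 1 (mod 4), so quadratic reciprocity gives (9|37) = (37|9). Reduce: 37 ≡ 1 (mod 9). Now have (1|9).
(1|9) = 1. Collecting the sign factors: 1.
The Legendre symbol is 1, so x^2 ≡ -38 (mod 37) has solution.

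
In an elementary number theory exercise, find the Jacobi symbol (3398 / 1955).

Reduce the numerator: 3398 ≡ 1443 (mod 1955), so (3398 / 1955) = (1443 / 1955).
Both 1443 ≡ 3 and 1955 ≡ 3 (mod 4), so reciprocity gives (1443 / 1955) = -(1955 / 1443). Reduce: 1955 ≡ 512 (mod 1443). Now have -(512 / 1443).
Factor out 2: 512 = 2^9. Since 1443 ≡ 3 (mod 8), (2 / 1443) = -1, and (2 / 1443)^9 = -1. Now have (1 / 1443).
(1 / 1443) = 1. Collecting the sign factors: 1.

1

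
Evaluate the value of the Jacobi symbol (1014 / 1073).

-1

(1014 / 1073)
  = (507 / 1073)    [1073 ≡ 1 mod 8 ⇒ (2 / 1073) = +1]
  = (1073 / 507)    [QR: 1073 ≡ 1 mod 4, sign kept]
  = (59 / 507)    [1073 ≡ 59 mod 507]
  = -(507 / 59)    [QR: both ≡ 3 mod 4, sign flips]
  = -(35 / 59)    [507 ≡ 35 mod 59]
  = (59 / 35)    [QR: both ≡ 3 mod 4, sign flips]
  = (24 / 35)    [59 ≡ 24 mod 35]
  = -(3 / 35)    [35 ≡ 3 mod 8 ⇒ (2 / 35)^3 = -1]
  = (35 / 3)    [QR: both ≡ 3 mod 4, sign flips]
  = (2 / 3)    [35 ≡ 2 mod 3]
  = -(1 / 3)    [3 ≡ 3 mod 8 ⇒ (2 / 3) = -1]
  = -1    [(1 / 3) = 1]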